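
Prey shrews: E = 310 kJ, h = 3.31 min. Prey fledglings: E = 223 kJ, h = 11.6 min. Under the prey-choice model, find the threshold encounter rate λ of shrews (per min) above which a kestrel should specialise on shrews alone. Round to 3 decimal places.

0.078 per min

The zero-one rule: include fledglings iff E₂/h₂ > λE₁/(1+λh₁). Equality gives the switch point.
λE₁h₂ = E₂ + λE₂h₁ ⇒ λ = E₂/(E₁h₂ − E₂h₁) = 223/(3596 − 738.1) = 0.07803 per min.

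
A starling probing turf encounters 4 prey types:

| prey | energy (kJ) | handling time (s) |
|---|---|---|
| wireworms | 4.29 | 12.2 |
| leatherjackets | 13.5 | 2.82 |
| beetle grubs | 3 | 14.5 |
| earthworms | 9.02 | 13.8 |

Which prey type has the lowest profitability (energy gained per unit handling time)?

In descending order of E/h:
leatherjackets: 13.5/2.82 = 4.79 kJ/s
earthworms: 9.02/13.8 = 0.654 kJ/s
wireworms: 4.29/12.2 = 0.352 kJ/s
beetle grubs: 3/14.5 = 0.207 kJ/s

beetle grubs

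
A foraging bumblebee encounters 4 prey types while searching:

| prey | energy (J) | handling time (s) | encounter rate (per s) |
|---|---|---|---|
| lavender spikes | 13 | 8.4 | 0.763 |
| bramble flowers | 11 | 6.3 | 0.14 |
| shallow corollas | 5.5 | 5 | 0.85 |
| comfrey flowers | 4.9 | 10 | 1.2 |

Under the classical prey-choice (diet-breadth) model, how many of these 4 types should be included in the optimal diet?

2

Profitabilities (E/h, J/s): bramble flowers 1.75, lavender spikes 1.55, shallow corollas 1.1, comfrey flowers 0.49. Add prey in this order while the next type's profitability exceeds the intake rate on those already taken.
Rate on top 1: 0.8183. lavender spikes: 1.55 > 0.8183 → include.
Rate on top 2: 1.382. shallow corollas: 1.1 < 1.382 → exclude; stop.
Optimal diet: bramble flowers, lavender spikes — 2 of 4 types.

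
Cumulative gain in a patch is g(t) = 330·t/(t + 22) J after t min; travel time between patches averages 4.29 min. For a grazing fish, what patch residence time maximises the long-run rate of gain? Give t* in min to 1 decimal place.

9.7 min

Optimal t* satisfies g'(t*) = g(t*)/(T + t*).
g'(t) = 330·22/(t + 22)². Setting 330·22/(t+22)² = 330t/[(t+22)(4.29+t)] gives 22(4.29+t) = t(t+22), so t² = 22×4.29 = 94.38.
t* = √94.38 = 9.715 min.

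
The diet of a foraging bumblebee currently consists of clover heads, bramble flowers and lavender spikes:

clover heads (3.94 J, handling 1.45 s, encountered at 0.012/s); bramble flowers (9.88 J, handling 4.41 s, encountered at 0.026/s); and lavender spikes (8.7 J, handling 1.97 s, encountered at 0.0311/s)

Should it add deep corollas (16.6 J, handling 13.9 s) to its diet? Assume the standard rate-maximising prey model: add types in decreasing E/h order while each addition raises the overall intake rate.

Yes

Current rate: (0.012×3.94 + 0.026×9.88 + 0.0311×8.7)/(1 + 0.012×1.45 + 0.026×4.41 + 0.0311×1.97) = 0.4816 J/s.
Profitability of deep corollas: 16.6/13.9 = 1.194 J/s.
Since 1.194 > R, including deep corollas increases the long-run rate.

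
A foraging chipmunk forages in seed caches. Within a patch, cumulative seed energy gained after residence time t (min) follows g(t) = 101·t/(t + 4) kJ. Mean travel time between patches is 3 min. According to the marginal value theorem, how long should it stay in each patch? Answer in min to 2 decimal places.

3.46 min

By the marginal value theorem, leave when the instantaneous gain rate g'(t) equals the habitat-wide average g(t)/(T + t).
g'(t) = 101·4/(t + 4)². Setting 101·4/(t+4)² = 101t/[(t+4)(3+t)] gives 4(3+t) = t(t+4), so t² = 4×3 = 12.
t* = √12 = 3.464 min.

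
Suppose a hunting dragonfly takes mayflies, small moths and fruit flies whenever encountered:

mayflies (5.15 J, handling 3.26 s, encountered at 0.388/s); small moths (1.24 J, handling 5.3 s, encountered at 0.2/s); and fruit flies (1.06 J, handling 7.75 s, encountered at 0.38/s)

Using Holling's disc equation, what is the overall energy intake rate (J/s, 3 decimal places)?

0.422 J/s

Energy encountered per unit search time: 0.388×5.15 + 0.2×1.24 + 0.38×1.06 = 2.649 J/s.
Handling time per unit search time: 0.388×3.26 + 0.2×5.3 + 0.38×7.75 = 5.27.
Rate = 2.649/(1 + 5.27) = 0.4225 J/s.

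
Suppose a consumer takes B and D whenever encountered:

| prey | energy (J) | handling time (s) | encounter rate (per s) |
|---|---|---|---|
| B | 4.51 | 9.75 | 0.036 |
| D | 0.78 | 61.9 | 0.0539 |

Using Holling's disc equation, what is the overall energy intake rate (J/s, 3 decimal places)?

R = (0.036×4.51 + 0.0539×0.78) / (1 + 0.036×9.75 + 0.0539×61.9) = 0.2044/4.687 = 0.04361 J/s.

0.044 J/s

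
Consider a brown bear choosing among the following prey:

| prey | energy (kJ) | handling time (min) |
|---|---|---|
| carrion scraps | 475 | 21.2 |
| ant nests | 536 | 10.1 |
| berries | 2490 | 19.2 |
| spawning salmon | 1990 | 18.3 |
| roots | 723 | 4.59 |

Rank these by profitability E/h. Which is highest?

roots

Profitability E/h (kJ/min): carrion scraps = 475/21.2 = 22.4, ant nests = 536/10.1 = 53.1, berries = 2490/19.2 = 130, spawning salmon = 1990/18.3 = 109, roots = 723/4.59 = 158.
Ranked: roots > berries > spawning salmon > ant nests > carrion scraps.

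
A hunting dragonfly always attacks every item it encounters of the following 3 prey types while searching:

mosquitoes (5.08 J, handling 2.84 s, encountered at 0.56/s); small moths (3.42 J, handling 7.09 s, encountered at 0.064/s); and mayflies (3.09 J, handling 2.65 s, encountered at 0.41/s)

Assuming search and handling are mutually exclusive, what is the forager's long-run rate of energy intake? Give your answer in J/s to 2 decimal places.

1.05 J/s

R = (0.56×5.08 + 0.064×3.42 + 0.41×3.09) / (1 + 0.56×2.84 + 0.064×7.09 + 0.41×2.65) = 4.331/4.131 = 1.048 J/s.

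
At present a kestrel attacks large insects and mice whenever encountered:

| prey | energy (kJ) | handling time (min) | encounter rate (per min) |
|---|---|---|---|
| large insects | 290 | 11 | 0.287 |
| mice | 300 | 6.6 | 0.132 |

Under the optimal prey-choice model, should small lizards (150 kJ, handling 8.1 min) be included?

No

Current rate: (0.287×290 + 0.132×300)/(1 + 0.287×11 + 0.132×6.6) = 24.43 kJ/min.
Profitability of small lizards: 150/8.1 = 18.52 kJ/min.
18.52 < 24.43, so adding small lizards would lower the average — exclude it.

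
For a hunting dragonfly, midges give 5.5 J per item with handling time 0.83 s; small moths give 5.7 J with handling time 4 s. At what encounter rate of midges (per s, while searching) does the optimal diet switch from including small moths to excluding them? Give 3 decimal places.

The zero-one rule: include small moths iff E₂/h₂ > λE₁/(1+λh₁). Equality gives the switch point.
λE₁h₂ = E₂ + λE₂h₁ ⇒ λ = E₂/(E₁h₂ − E₂h₁) = 5.7/(22 − 4.731) = 0.3301 per s.

0.330 per s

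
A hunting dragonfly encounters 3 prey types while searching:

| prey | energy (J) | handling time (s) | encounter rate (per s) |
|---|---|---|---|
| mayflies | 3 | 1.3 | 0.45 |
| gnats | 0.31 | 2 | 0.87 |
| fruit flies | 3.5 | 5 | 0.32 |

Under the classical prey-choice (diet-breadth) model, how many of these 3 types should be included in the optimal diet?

Profitabilities (E/h, J/s): mayflies 2.31, fruit flies 0.7, gnats 0.155. Add prey in this order while the next type's profitability exceeds the intake rate on those already taken.
Rate on top 1: 0.8517. fruit flies: 0.7 < 0.8517 → exclude; stop.
Optimal diet: mayflies — 1 of 3 types.

1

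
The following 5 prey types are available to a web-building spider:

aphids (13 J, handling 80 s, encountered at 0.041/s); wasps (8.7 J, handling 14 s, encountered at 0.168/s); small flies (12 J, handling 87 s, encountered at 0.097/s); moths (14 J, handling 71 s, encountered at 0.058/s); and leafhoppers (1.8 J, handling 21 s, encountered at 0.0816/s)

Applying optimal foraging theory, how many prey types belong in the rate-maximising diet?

Profitabilities (E/h, J/s): wasps 0.621, moths 0.197, aphids 0.163, small flies 0.138, leafhoppers 0.0857. Add prey in this order while the next type's profitability exceeds the intake rate on those already taken.
Rate on top 1: 0.436. moths: 0.197 < 0.436 → exclude; stop.
Optimal diet: wasps — 1 of 5 types.

1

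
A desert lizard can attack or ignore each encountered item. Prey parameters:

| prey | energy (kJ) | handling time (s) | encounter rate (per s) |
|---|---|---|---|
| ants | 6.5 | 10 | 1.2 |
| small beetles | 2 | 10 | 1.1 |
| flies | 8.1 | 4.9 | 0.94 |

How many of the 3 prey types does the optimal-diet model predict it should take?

E/h in descending order: flies 1.65, ants 0.65, small beetles 0.2 kJ/s. The optimal diet is the largest prefix of this list for which every included type satisfies E_i/h_i > R on the types above it.
Rate on top 1: 1.358. ants: 0.65 < 1.358 → exclude; stop.
Optimal diet: flies — 1 of 3 types.

1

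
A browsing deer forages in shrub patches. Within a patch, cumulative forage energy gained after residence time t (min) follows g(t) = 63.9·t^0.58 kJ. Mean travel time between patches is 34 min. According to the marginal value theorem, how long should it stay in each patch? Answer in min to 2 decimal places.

Optimal t* satisfies g'(t*) = g(t*)/(T + t*).
g'(t) = 0.58·63.9·t^-0.42. Setting 0.58·63.9·t^-0.42 = 63.9·t^0.58/(34+t) gives 0.58(34+t) = t, so 0.42·t = 0.58×34.
t* = 0.58×34/0.42 = 46.95 min.

46.95 min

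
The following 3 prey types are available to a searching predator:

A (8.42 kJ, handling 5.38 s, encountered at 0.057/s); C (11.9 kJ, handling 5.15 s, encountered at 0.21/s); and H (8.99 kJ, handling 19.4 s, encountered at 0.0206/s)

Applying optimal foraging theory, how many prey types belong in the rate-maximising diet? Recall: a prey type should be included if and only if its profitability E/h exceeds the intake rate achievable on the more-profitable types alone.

Profitabilities (E/h, kJ/s): C 2.31, A 1.57, H 0.463. Add prey in this order while the next type's profitability exceeds the intake rate on those already taken.
Rate on top 1: 1.201. A: 1.57 > 1.201 → include.
Rate on top 2: 1.247. H: 0.463 < 1.247 → exclude; stop.
Optimal diet: C, A — 2 of 3 types.

2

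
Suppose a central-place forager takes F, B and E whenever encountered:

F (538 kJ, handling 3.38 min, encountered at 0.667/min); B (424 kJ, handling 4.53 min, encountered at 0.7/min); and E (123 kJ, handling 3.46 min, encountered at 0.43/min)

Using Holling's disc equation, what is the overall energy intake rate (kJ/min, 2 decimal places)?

89.54 kJ/min

R = (0.667×538 + 0.7×424 + 0.43×123) / (1 + 0.667×3.38 + 0.7×4.53 + 0.43×3.46) = 708.5/7.913 = 89.54 kJ/min.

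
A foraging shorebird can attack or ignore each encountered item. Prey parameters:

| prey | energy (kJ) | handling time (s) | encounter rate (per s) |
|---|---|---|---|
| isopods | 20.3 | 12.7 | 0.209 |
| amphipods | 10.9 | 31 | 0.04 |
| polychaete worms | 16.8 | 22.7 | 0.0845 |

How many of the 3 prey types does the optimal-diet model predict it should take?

1

Rank by E/h (kJ/s): isopods 1.6, polychaete worms 0.74, amphipods 0.352. Include each in turn until the next type's E/h falls below the running intake rate.
Rate on top 1: 1.161. polychaete worms: 0.74 < 1.161 → exclude; stop.
Optimal diet: isopods — 1 of 3 types.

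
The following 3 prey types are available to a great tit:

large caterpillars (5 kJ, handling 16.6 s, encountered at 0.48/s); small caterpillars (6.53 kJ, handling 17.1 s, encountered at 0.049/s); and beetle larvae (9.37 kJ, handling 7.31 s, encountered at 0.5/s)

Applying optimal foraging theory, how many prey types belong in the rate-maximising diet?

E/h in descending order: beetle larvae 1.28, small caterpillars 0.382, large caterpillars 0.301 kJ/s. The optimal diet is the largest prefix of this list for which every included type satisfies E_i/h_i > R on the types above it.
Rate on top 1: 1.006. small caterpillars: 0.382 < 1.006 → exclude; stop.
Optimal diet: beetle larvae — 1 of 3 types.

1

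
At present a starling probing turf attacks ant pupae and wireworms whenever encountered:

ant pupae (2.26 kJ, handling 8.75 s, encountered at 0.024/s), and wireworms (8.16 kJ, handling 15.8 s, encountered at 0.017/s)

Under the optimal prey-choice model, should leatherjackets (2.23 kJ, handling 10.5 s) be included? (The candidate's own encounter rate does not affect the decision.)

On ant pupae and wireworms alone, R = ΣλE/(1+Σλh) = 0.193/1.479 = 0.1305 kJ/s.
Profitability of leatherjackets: 2.23/10.5 = 0.2124 kJ/s.
0.2124 > 0.1305, so adding leatherjackets raises the average — include it.

Yes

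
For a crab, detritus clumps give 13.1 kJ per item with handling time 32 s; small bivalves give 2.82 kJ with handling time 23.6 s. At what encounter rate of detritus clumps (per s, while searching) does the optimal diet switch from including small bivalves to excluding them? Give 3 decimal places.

0.013 per s

The zero-one rule: include small bivalves iff E₂/h₂ > λE₁/(1+λh₁). Equality gives the switch point.
λE₁h₂ = E₂ + λE₂h₁ ⇒ λ = E₂/(E₁h₂ − E₂h₁) = 2.82/(309.2 − 90.24) = 0.01288 per s.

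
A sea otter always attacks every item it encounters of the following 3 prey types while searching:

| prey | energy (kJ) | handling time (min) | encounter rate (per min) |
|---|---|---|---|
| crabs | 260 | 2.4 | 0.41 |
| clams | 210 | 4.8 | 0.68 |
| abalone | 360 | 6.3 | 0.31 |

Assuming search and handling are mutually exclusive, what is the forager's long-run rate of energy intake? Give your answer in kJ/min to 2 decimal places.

R = Σλ_iE_i / (1 + Σλ_ih_i)
Numerator: 0.41×260 + 0.68×210 + 0.31×360 = 361
Denominator: 1 + 0.41×2.4 + 0.68×4.8 + 0.31×6.3 = 7.201
R = 361/7.201 = 50.13 kJ/min

50.13 kJ/min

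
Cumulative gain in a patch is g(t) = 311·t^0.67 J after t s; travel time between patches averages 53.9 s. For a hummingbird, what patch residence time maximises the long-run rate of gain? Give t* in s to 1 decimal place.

109.4 s

Optimal t* satisfies g'(t*) = g(t*)/(T + t*).
g'(t) = 0.67·311·t^-0.33. Setting 0.67·311·t^-0.33 = 311·t^0.67/(53.9+t) gives 0.67(53.9+t) = t, so 0.33·t = 0.67×53.9.
t* = 0.67×53.9/0.33 = 109.4 s.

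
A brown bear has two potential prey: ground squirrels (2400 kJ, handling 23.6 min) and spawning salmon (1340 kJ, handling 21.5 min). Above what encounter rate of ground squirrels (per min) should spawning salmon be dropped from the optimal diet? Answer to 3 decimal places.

The zero-one rule: include spawning salmon iff E₂/h₂ > λE₁/(1+λh₁). Equality gives the switch point.
λE₁h₂ = E₂ + λE₂h₁ ⇒ λ = E₂/(E₁h₂ − E₂h₁) = 1340/(5.16e+04 − 3.162e+04) = 0.06708 per min.

0.067 per min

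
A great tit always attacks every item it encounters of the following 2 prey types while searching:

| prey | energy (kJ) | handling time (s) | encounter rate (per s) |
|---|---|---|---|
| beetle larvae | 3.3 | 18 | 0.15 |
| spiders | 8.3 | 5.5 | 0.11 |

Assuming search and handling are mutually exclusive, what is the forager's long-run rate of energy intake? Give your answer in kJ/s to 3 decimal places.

0.327 kJ/s

R = Σλ_iE_i / (1 + Σλ_ih_i)
Numerator: 0.15×3.3 + 0.11×8.3 = 1.408
Denominator: 1 + 0.15×18 + 0.11×5.5 = 4.305
R = 1.408/4.305 = 0.3271 kJ/s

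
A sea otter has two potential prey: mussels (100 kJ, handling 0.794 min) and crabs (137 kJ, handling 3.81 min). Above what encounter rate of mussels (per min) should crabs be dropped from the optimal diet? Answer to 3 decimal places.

Drop crabs once their profitability E₂/h₂ falls below the rate achievable on mussels alone: E₂/h₂ = λE₁/(1 + λh₁).
Solve for λ: λE₁h₂ = E₂(1 + λh₁) → λ(E₁h₂ − E₂h₁) = E₂ → λ = E₂/(E₁h₂ − E₂h₁).
λ = 137/(100×3.81 − 137×0.794) = 137/272.2 = 0.5033 per min.

0.503 per min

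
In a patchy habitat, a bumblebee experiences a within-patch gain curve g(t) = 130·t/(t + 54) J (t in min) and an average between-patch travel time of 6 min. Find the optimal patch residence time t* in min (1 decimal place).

Optimal t* satisfies g'(t*) = g(t*)/(T + t*).
g'(t) = 130·54/(t + 54)². Setting 130·54/(t+54)² = 130t/[(t+54)(6+t)] gives 54(6+t) = t(t+54), so t² = 54×6 = 324.
t* = √324 = 18 min.

18.0 min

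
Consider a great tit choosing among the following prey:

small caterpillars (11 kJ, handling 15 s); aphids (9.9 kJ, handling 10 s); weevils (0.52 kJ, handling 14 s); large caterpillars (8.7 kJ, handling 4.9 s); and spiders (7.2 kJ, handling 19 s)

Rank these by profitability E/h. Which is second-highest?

aphids

Profitability E/h (kJ/s): small caterpillars = 11/15 = 0.733, aphids = 9.9/10 = 0.99, weevils = 0.52/14 = 0.0371, large caterpillars = 8.7/4.9 = 1.78, spiders = 7.2/19 = 0.379.
Ranked: large caterpillars > aphids > small caterpillars > spiders > weevils.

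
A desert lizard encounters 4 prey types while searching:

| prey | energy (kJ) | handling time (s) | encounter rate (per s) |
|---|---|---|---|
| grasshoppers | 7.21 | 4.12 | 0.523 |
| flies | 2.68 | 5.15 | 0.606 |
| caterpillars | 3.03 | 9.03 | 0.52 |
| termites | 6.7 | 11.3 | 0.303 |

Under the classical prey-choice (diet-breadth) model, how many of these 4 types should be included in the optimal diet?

Rank by E/h (kJ/s): grasshoppers 1.75, termites 0.593, flies 0.52, caterpillars 0.336. Include each in turn until the next type's E/h falls below the running intake rate.
Rate on top 1: 1.195. termites: 0.593 < 1.195 → exclude; stop.
Optimal diet: grasshoppers — 1 of 4 types.

1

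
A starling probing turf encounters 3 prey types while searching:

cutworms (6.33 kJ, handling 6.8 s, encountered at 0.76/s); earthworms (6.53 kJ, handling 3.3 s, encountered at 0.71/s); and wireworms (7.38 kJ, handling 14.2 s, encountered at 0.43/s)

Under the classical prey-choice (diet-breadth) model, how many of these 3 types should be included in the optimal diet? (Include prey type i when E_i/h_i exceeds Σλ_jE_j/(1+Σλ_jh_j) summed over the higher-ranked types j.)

1

Profitabilities (E/h, kJ/s): earthworms 1.98, cutworms 0.931, wireworms 0.52. Add prey in this order while the next type's profitability exceeds the intake rate on those already taken.
Rate on top 1: 1.387. cutworms: 0.931 < 1.387 → exclude; stop.
Optimal diet: earthworms — 1 of 3 types.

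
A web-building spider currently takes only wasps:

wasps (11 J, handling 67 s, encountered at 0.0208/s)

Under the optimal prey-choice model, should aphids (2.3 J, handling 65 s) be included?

Intake rate on the current diet: R = (0.0208×11) / (1 + 0.0208×67) = 0.2288/2.394 = 0.09559 J/s.
Profitability of aphids: 2.3/65 = 0.03538 J/s.
0.03538 < 0.09559, so adding aphids would lower the average — exclude it.

No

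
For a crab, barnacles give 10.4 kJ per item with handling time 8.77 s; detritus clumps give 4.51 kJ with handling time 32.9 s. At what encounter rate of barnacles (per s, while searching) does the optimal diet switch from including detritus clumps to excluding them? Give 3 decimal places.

Drop detritus clumps once their profitability E₂/h₂ falls below the rate achievable on barnacles alone: E₂/h₂ = λE₁/(1 + λh₁).
Solve for λ: λE₁h₂ = E₂(1 + λh₁) → λ(E₁h₂ − E₂h₁) = E₂ → λ = E₂/(E₁h₂ − E₂h₁).
λ = 4.51/(10.4×32.9 − 4.51×8.77) = 4.51/302.6 = 0.0149 per s.

0.015 per s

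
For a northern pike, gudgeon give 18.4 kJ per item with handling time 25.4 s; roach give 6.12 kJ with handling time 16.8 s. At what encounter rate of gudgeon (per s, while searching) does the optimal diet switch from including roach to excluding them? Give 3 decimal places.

Drop roach once their profitability E₂/h₂ falls below the rate achievable on gudgeon alone: E₂/h₂ = λE₁/(1 + λh₁).
Solve for λ: λE₁h₂ = E₂(1 + λh₁) → λ(E₁h₂ − E₂h₁) = E₂ → λ = E₂/(E₁h₂ − E₂h₁).
λ = 6.12/(18.4×16.8 − 6.12×25.4) = 6.12/153.7 = 0.03983 per s.

0.040 per s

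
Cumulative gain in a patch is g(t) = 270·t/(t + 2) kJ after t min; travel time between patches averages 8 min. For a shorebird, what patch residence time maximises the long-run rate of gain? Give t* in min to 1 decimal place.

By the marginal value theorem, leave when the instantaneous gain rate g'(t) equals the habitat-wide average g(t)/(T + t).
g'(t) = 270·2/(t + 2)². Setting 270·2/(t+2)² = 270t/[(t+2)(8+t)] gives 2(8+t) = t(t+2), so t² = 2×8 = 16.
t* = √16 = 4 min.

4.0 min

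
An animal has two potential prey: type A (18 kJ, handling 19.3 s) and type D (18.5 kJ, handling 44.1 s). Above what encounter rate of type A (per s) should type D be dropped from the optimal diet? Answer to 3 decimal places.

The zero-one rule: include type D iff E₂/h₂ > λE₁/(1+λh₁). Equality gives the switch point.
λE₁h₂ = E₂ + λE₂h₁ ⇒ λ = E₂/(E₁h₂ − E₂h₁) = 18.5/(793.8 − 357.1) = 0.04236 per s.

0.042 per s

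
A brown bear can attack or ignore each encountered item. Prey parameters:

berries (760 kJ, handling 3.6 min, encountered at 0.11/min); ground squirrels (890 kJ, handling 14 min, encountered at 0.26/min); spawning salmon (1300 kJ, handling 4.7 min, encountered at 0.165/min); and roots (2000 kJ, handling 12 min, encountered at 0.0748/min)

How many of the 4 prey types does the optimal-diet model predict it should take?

3

Profitabilities (E/h, kJ/min): spawning salmon 277, berries 211, roots 167, ground squirrels 63.6. Add prey in this order while the next type's profitability exceeds the intake rate on those already taken.
Rate on top 1: 120.8. berries: 211 > 120.8 → include.
Rate on top 2: 137.3. roots: 167 > 137.3 → include.
Rate on top 3: 145.9. ground squirrels: 63.6 < 145.9 → exclude; stop.
Optimal diet: spawning salmon, berries, roots — 3 of 4 types.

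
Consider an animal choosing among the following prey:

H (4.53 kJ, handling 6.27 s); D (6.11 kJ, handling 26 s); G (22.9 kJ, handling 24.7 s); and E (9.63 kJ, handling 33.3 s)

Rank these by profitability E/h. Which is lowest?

Profitability E/h (kJ/s): H = 4.53/6.27 = 0.722, D = 6.11/26 = 0.235, G = 22.9/24.7 = 0.927, E = 9.63/33.3 = 0.289.
Ranked: G > H > E > D.

D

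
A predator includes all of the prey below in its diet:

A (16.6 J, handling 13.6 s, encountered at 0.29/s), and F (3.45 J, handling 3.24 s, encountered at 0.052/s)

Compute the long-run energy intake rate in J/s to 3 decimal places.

0.977 J/s

R = Σλ_iE_i / (1 + Σλ_ih_i)
Numerator: 0.29×16.6 + 0.052×3.45 = 4.993
Denominator: 1 + 0.29×13.6 + 0.052×3.24 = 5.112
R = 4.993/5.112 = 0.9767 J/s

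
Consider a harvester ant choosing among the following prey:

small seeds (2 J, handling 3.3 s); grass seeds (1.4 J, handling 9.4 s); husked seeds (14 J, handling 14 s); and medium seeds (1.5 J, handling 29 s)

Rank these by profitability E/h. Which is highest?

husked seeds

In descending order of E/h:
husked seeds: 14/14 = 1 J/s
small seeds: 2/3.3 = 0.606 J/s
grass seeds: 1.4/9.4 = 0.149 J/s
medium seeds: 1.5/29 = 0.0517 J/s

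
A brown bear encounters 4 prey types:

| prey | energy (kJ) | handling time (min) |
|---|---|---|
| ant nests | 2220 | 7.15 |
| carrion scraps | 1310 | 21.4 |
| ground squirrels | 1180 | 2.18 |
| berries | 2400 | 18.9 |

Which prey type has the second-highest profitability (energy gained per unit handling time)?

ant nests

In descending order of E/h:
ground squirrels: 1180/2.18 = 541 kJ/min
ant nests: 2220/7.15 = 310 kJ/min
berries: 2400/18.9 = 127 kJ/min
carrion scraps: 1310/21.4 = 61.2 kJ/min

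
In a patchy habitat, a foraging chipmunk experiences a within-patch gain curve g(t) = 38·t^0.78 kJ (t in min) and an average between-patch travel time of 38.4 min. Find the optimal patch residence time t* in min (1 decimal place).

136.1 min

Maximise g(t)/(T+t): set derivative to zero → g'(t)(T+t) = g(t).
g'(t) = 0.78·38·t^-0.22. Setting 0.78·38·t^-0.22 = 38·t^0.78/(38.4+t) gives 0.78(38.4+t) = t, so 0.22·t = 0.78×38.4.
t* = 0.78×38.4/0.22 = 136.1 min.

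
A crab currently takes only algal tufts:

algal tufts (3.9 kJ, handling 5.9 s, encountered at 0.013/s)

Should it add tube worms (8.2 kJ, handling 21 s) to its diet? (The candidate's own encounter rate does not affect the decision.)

Current rate: (0.013×3.9)/(1 + 0.013×5.9) = 0.04709 kJ/s.
Profitability of tube worms: 8.2/21 = 0.3905 kJ/s.
0.3905 > 0.04709, so adding tube worms raises the average — include it.

Yes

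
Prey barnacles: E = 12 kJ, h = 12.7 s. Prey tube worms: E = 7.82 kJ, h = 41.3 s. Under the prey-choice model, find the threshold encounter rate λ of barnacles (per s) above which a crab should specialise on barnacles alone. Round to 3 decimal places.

0.020 per s

The zero-one rule: include tube worms iff E₂/h₂ > λE₁/(1+λh₁). Equality gives the switch point.
λE₁h₂ = E₂ + λE₂h₁ ⇒ λ = E₂/(E₁h₂ − E₂h₁) = 7.82/(495.6 − 99.31) = 0.01973 per s.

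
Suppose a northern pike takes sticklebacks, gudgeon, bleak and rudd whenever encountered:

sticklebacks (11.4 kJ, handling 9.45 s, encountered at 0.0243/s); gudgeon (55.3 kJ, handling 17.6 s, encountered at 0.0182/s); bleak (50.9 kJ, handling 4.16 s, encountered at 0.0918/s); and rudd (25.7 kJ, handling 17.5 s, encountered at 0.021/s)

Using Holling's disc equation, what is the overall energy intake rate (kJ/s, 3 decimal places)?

R = (0.0243×11.4 + 0.0182×55.3 + 0.0918×50.9 + 0.021×25.7) / (1 + 0.0243×9.45 + 0.0182×17.6 + 0.0918×4.16 + 0.021×17.5) = 6.496/2.299 = 2.825 kJ/s.

2.825 kJ/s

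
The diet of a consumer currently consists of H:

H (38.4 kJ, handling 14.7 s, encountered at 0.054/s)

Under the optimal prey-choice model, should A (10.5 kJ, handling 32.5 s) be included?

No

Intake rate on the current diet: R = (0.054×38.4) / (1 + 0.054×14.7) = 2.074/1.794 = 1.156 kJ/s.
A: E/h = 10.5/32.5 = 0.3231 kJ/s.
Since 0.3231 < R, time spent handling A is better spent searching.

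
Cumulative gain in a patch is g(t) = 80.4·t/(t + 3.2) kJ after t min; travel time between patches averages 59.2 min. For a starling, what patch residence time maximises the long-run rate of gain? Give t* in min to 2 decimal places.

13.76 min

By the marginal value theorem, leave when the instantaneous gain rate g'(t) equals the habitat-wide average g(t)/(T + t).
g'(t) = 80.4·3.2/(t + 3.2)². Setting 80.4·3.2/(t+3.2)² = 80.4t/[(t+3.2)(59.2+t)] gives 3.2(59.2+t) = t(t+3.2), so t² = 3.2×59.2 = 189.4.
t* = √189.4 = 13.76 min.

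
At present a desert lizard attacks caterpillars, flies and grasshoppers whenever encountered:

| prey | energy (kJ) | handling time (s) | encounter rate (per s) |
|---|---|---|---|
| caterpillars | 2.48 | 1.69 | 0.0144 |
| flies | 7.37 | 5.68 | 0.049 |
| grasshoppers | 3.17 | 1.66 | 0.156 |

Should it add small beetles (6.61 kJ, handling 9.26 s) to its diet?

On caterpillars, flies and grasshoppers alone, R = ΣλE/(1+Σλh) = 0.8914/1.562 = 0.5708 kJ/s.
small beetles: E/h = 6.61/9.26 = 0.7138 kJ/s.
Since 0.7138 > R, including small beetles increases the long-run rate.

Yes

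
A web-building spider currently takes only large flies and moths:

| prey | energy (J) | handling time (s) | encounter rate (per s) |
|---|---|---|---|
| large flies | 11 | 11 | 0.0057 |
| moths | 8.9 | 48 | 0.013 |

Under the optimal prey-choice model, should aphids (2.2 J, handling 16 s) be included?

Yes

Current rate: (0.0057×11 + 0.013×8.9)/(1 + 0.0057×11 + 0.013×48) = 0.1058 J/s.
Profitability of aphids: 2.2/16 = 0.1375 J/s.
Since 0.1375 > R, including aphids increases the long-run rate.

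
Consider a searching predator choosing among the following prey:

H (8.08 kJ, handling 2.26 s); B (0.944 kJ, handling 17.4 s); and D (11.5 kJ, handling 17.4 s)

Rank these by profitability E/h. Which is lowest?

Profitability E/h (kJ/s): H = 8.08/2.26 = 3.58, B = 0.944/17.4 = 0.0543, D = 11.5/17.4 = 0.661.
Ranked: H > D > B.

B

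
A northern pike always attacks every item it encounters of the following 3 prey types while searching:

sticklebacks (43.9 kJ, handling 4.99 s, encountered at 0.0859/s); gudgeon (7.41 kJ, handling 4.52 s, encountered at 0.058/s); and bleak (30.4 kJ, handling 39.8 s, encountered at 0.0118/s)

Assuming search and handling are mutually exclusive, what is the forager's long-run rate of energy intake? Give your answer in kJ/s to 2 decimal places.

2.11 kJ/s

R = (0.0859×43.9 + 0.058×7.41 + 0.0118×30.4) / (1 + 0.0859×4.99 + 0.058×4.52 + 0.0118×39.8) = 4.56/2.16 = 2.11 kJ/s.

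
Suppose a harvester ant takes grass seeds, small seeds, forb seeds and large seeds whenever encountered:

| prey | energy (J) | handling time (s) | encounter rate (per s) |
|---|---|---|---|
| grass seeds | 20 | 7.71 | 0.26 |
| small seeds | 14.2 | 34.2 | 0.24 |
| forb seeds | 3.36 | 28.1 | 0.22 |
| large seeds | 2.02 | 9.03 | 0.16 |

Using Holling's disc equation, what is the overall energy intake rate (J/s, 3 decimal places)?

0.513 J/s

R = (0.26×20 + 0.24×14.2 + 0.22×3.36 + 0.16×2.02) / (1 + 0.26×7.71 + 0.24×34.2 + 0.22×28.1 + 0.16×9.03) = 9.67/18.84 = 0.5133 J/s.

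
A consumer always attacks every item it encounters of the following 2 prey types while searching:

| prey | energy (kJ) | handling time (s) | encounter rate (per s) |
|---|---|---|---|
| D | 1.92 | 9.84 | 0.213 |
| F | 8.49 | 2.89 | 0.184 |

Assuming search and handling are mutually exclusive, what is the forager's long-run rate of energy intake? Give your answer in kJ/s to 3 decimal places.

R = Σλ_iE_i / (1 + Σλ_ih_i)
Numerator: 0.213×1.92 + 0.184×8.49 = 1.971
Denominator: 1 + 0.213×9.84 + 0.184×2.89 = 3.628
R = 1.971/3.628 = 0.5434 kJ/s

0.543 kJ/s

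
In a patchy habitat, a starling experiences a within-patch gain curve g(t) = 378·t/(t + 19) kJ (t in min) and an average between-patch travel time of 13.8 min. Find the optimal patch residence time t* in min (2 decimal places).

Optimal t* satisfies g'(t*) = g(t*)/(T + t*).
g'(t) = 378·19/(t + 19)². Setting 378·19/(t+19)² = 378t/[(t+19)(13.8+t)] gives 19(13.8+t) = t(t+19), so t² = 19×13.8 = 262.2.
t* = √262.2 = 16.19 min.

16.19 min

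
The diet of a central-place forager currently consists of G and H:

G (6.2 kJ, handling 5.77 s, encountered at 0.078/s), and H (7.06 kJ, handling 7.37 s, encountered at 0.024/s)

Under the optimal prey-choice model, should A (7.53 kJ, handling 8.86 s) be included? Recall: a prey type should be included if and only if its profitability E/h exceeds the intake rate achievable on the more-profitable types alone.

On G and H alone, R = ΣλE/(1+Σλh) = 0.653/1.627 = 0.4014 kJ/s.
A: E/h = 7.53/8.86 = 0.8499 kJ/s.
0.8499 > 0.4014, so adding A raises the average — include it.

Yes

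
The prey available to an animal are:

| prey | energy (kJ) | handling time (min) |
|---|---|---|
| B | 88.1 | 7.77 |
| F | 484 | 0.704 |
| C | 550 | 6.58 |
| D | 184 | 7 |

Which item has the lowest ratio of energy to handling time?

Profitability E/h (kJ/min): B = 88.1/7.77 = 11.3, F = 484/0.704 = 688, C = 550/6.58 = 83.6, D = 184/7 = 26.3.
Ranked: F > C > D > B.

B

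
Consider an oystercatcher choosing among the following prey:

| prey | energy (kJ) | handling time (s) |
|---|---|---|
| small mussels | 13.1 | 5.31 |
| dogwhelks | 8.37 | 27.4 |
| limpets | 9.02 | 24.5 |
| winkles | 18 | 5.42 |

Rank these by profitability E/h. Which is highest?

winkles

In descending order of E/h:
winkles: 18/5.42 = 3.32 kJ/s
small mussels: 13.1/5.31 = 2.47 kJ/s
limpets: 9.02/24.5 = 0.368 kJ/s
dogwhelks: 8.37/27.4 = 0.305 kJ/s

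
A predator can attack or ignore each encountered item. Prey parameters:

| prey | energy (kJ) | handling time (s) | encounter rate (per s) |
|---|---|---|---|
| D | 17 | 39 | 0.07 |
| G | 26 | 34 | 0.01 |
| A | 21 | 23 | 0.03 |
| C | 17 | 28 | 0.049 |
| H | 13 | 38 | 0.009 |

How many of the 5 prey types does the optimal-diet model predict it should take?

Rank by E/h (kJ/s): A 0.913, G 0.765, C 0.607, D 0.436, H 0.342. Include each in turn until the next type's E/h falls below the running intake rate.
Rate on top 1: 0.3728. G: 0.765 > 0.3728 → include.
Rate on top 2: 0.4384. C: 0.607 > 0.4384 → include.
Rate on top 3: 0.5065. D: 0.436 < 0.5065 → exclude; stop.
Optimal diet: A, G, C — 3 of 5 types.

3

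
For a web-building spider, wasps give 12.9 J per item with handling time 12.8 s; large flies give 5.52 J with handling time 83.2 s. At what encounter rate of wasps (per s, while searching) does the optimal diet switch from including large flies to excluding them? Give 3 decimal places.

The zero-one rule: include large flies iff E₂/h₂ > λE₁/(1+λh₁). Equality gives the switch point.
λE₁h₂ = E₂ + λE₂h₁ ⇒ λ = E₂/(E₁h₂ − E₂h₁) = 5.52/(1073 − 70.66) = 0.005506 per s.

0.006 per s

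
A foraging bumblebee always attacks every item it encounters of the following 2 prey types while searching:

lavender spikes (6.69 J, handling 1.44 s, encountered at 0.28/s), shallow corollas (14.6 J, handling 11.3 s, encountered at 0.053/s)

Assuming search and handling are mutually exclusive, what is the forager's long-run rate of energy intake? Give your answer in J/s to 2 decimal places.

1.32 J/s

R = Σλ_iE_i / (1 + Σλ_ih_i)
Numerator: 0.28×6.69 + 0.053×14.6 = 2.647
Denominator: 1 + 0.28×1.44 + 0.053×11.3 = 2.002
R = 2.647/2.002 = 1.322 J/s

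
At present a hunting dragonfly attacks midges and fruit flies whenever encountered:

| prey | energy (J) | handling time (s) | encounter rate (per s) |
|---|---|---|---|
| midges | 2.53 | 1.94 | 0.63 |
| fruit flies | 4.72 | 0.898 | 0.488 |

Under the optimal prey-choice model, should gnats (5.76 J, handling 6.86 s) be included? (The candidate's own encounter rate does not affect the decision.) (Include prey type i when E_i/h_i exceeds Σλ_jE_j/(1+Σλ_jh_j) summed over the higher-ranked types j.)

No

On midges and fruit flies alone, R = ΣλE/(1+Σλh) = 3.897/2.66 = 1.465 J/s.
gnats: E/h = 5.76/6.86 = 0.8397 J/s.
0.8397 < 1.465, so adding gnats would lower the average — exclude it.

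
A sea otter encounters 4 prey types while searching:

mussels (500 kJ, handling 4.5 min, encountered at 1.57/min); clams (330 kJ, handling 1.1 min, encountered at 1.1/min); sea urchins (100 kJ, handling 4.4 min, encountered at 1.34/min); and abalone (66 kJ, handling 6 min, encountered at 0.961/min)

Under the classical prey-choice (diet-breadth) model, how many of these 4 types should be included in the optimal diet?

1

E/h in descending order: clams 300, mussels 111, sea urchins 22.7, abalone 11 kJ/min. The optimal diet is the largest prefix of this list for which every included type satisfies E_i/h_i > R on the types above it.
Rate on top 1: 164.3. mussels: 111 < 164.3 → exclude; stop.
Optimal diet: clams — 1 of 4 types.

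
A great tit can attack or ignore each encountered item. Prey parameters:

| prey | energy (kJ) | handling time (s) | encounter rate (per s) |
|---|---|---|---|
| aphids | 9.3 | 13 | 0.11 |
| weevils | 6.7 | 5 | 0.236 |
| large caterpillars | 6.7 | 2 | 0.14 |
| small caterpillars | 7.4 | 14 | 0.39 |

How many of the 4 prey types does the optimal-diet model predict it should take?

E/h in descending order: large caterpillars 3.35, weevils 1.34, aphids 0.715, small caterpillars 0.529 kJ/s. The optimal diet is the largest prefix of this list for which every included type satisfies E_i/h_i > R on the types above it.
Rate on top 1: 0.7328. weevils: 1.34 > 0.7328 → include.
Rate on top 2: 1.024. aphids: 0.715 < 1.024 → exclude; stop.
Optimal diet: large caterpillars, weevils — 2 of 4 types.

2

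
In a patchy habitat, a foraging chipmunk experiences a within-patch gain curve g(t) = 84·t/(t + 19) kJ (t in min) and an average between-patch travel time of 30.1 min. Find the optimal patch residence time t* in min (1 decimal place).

By the marginal value theorem, leave when the instantaneous gain rate g'(t) equals the habitat-wide average g(t)/(T + t).
g'(t) = 84·19/(t + 19)². Setting 84·19/(t+19)² = 84t/[(t+19)(30.1+t)] gives 19(30.1+t) = t(t+19), so t² = 19×30.1 = 571.9.
t* = √571.9 = 23.91 min.

23.9 min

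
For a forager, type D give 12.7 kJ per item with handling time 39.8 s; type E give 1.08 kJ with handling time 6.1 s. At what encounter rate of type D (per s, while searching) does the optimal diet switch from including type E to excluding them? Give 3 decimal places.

The zero-one rule: include type E iff E₂/h₂ > λE₁/(1+λh₁). Equality gives the switch point.
λE₁h₂ = E₂ + λE₂h₁ ⇒ λ = E₂/(E₁h₂ − E₂h₁) = 1.08/(77.47 − 42.98) = 0.03132 per s.

0.031 per s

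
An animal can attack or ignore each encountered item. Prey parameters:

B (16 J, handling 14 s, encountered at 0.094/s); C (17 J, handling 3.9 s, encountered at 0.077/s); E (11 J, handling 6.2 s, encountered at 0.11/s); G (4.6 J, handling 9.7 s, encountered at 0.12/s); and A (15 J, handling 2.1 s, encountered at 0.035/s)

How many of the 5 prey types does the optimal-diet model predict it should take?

Profitabilities (E/h, J/s): A 7.14, C 4.36, E 1.77, B 1.14, G 0.474. Add prey in this order while the next type's profitability exceeds the intake rate on those already taken.
Rate on top 1: 0.4891. C: 4.36 > 0.4891 → include.
Rate on top 2: 1.335. E: 1.77 > 1.335 → include.
Rate on top 3: 1.481. B: 1.14 < 1.481 → exclude; stop.
Optimal diet: A, C, E — 3 of 5 types.

3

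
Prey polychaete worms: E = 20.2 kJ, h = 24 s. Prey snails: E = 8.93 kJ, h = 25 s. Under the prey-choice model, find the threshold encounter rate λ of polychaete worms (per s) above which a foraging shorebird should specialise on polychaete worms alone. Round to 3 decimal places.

At the threshold, the rate on polychaete worms alone equals the profitability of snails: λ·20.2/(1 + λ·24) = 8.93/25 = 0.3572.
Rearranging, λ(20.2 − 0.3572×24) = 0.3572, so λ = 0.3572/11.63 = 0.03072 per s.

0.031 per s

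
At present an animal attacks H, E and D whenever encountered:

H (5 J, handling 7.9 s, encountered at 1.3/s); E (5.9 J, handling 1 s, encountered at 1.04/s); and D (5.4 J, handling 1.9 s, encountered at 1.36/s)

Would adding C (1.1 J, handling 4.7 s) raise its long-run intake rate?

No

On H, E and D alone, R = ΣλE/(1+Σλh) = 19.98/14.89 = 1.341 J/s.
Profitability of C: 1.1/4.7 = 0.234 J/s.
Since 0.234 < R, time spent handling C is better spent searching.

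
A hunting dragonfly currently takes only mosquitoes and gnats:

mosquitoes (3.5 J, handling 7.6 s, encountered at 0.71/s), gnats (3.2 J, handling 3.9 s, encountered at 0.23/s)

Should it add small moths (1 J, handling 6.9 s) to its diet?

No

Current rate: (0.71×3.5 + 0.23×3.2)/(1 + 0.71×7.6 + 0.23×3.9) = 0.4417 J/s.
small moths: E/h = 1/6.9 = 0.1449 J/s.
Since 0.1449 < R, time spent handling small moths is better spent searching.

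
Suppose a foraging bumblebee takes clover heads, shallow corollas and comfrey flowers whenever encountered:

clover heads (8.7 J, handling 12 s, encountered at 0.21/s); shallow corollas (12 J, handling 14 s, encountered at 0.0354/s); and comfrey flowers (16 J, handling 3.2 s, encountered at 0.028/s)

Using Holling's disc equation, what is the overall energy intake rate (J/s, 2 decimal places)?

0.66 J/s

Energy encountered per unit search time: 0.21×8.7 + 0.0354×12 + 0.028×16 = 2.7 J/s.
Handling time per unit search time: 0.21×12 + 0.0354×14 + 0.028×3.2 = 3.105.
Rate = 2.7/(1 + 3.105) = 0.6577 J/s.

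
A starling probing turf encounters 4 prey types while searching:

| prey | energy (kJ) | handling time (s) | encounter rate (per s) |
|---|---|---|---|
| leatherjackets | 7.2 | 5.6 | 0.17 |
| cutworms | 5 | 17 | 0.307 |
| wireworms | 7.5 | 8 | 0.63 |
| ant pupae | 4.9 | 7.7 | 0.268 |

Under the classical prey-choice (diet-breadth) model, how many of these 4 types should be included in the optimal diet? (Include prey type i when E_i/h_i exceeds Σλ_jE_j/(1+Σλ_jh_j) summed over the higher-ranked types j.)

E/h in descending order: leatherjackets 1.29, wireworms 0.938, ant pupae 0.636, cutworms 0.294 kJ/s. The optimal diet is the largest prefix of this list for which every included type satisfies E_i/h_i > R on the types above it.
Rate on top 1: 0.627. wireworms: 0.938 > 0.627 → include.
Rate on top 2: 0.8508. ant pupae: 0.636 < 0.8508 → exclude; stop.
Optimal diet: leatherjackets, wireworms — 2 of 4 types.

2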